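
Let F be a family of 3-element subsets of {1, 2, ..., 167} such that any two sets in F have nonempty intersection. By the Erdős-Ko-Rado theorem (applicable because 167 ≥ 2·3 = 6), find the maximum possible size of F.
max |F| = C(166, 2) = 13695

Erdős-Ko-Rado (1961): when n ≥ 2k, max |F| = C(n−1, k−1). The bound is attained by the star {A : i ∈ A} for any fixed i ∈ [n]. Here C(167−1, 3−1) = C(166, 2) = 13695.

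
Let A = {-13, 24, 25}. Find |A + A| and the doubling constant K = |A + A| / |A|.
K = |A + A| / |A| = 6/3 = 2

Enumerate A + A = {a + b : a, b ∈ A}. With |A| = 3, there are |A|^2 = 9 ordered sum pairs; collecting distinct values, A + A = {-26, 11, 12, 48, 49, 50}, so |A + A| = 6. Thus K = 6/3 = 2. For comparison, the minimum possible |A + A| over all 3-element sets is 2·3 − 1 = 5 (so min K = 5/3), attained only by arithmetic progressions.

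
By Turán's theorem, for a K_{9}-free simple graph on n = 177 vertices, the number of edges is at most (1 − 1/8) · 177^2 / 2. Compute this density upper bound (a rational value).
Turán density bound = (7/8) · 177^2/2 = 219303/16 ≈ 13706.4375

Turán's theorem: ex(n, K_{r+1}) is achieved by the complete r-partite Turán graph T(n, r) with parts as balanced as possible, and is at most (1 − 1/r) · n^2/2. For r = 8, n = 177: the density bound is (7/8) · 31329/2 = 219303/16 ≈ 13706.4375. The integer-valued extremum is e(T(177, 8)) = 13706, which is strictly less than the density bound 219303/16 since 8 ∤ 177 (the parts of T(177, 8) cannot all be equal).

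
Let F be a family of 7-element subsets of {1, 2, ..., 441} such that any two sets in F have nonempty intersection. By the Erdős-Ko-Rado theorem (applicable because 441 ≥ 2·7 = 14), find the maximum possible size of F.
max |F| = C(440, 6) = 9739036511380

Erdős-Ko-Rado (1961): when n ≥ 2k, max |F| = C(n−1, k−1). The bound is attained by the star {A : i ∈ A} for any fixed i ∈ [n]. Here C(441−1, 7−1) = C(440, 6) = 9739036511380.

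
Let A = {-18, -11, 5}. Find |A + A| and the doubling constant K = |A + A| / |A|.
K = |A + A| / |A| = 6/3 = 2

Enumerate A + A = {a + b : a, b ∈ A}. With |A| = 3, there are |A|^2 = 9 ordered sum pairs; collecting distinct values, A + A = {-36, -29, -22, -13, -6, 10}, so |A + A| = 6. Thus K = 6/3 = 2. For comparison, the minimum possible |A + A| over all 3-element sets is 2·3 − 1 = 5 (so min K = 5/3), attained only by arithmetic progressions.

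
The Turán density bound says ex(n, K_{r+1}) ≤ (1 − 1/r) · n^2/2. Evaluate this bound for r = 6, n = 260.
Turán density bound = (5/6) · 260^2/2 = 84500/3 ≈ 28166.6667

Turán's theorem: ex(n, K_{r+1}) is achieved by the complete r-partite Turán graph T(n, r) with parts as balanced as possible, and is at most (1 − 1/r) · n^2/2. For r = 6, n = 260: the density bound is (5/6) · 67600/2 = 84500/3 ≈ 28166.6667. The integer-valued extremum is e(T(260, 6)) = 28166, which is strictly less than the density bound 84500/3 since 6 ∤ 260 (the parts of T(260, 6) cannot all be equal).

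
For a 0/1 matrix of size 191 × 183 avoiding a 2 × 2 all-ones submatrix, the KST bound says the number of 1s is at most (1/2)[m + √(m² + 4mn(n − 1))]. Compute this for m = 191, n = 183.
z(191, 183; 2, 2) ≤ (1/2)[191 + √(191² + 4·191·183·182)] = (1/2)[191 + √25482265] = 2619.4981

Kővári–Sós–Turán: let r_1, ..., r_191 be the row sums and z = Σ r_i the total number of 1s. Each pair of columns can share at most one row with both entries 1 (else a 2×2 all-ones block appears), so Σ_i C(r_i, 2) ≤ C(183, 2) = 16653. By convexity Σ_i C(r_i, 2) ≥ 191·C(z/191, 2) = z(z − 191)/(2·191), giving z² − 191z − 191·183·182 ≤ 0 and hence z ≤ (1/2)[191 + √(36481 + 4·6361446)] = (1/2)[191 + √25482265] ≈ (1/2)(191 + 5047.9961) = 2619.4981.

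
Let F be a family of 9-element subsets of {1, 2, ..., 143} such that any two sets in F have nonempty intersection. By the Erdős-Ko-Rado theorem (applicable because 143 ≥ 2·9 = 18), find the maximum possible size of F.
max |F| = C(142, 8) = 3354301527435

Erdős-Ko-Rado (1961): when n ≥ 2k, max |F| = C(n−1, k−1). The bound is attained by the star {A : i ∈ A} for any fixed i ∈ [n]. Here C(143−1, 9−1) = C(142, 8) = 3354301527435.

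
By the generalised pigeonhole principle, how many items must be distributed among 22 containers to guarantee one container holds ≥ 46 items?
n = (46 − 1)·22 + 1 = 991

By the generalised pigeonhole principle, to guarantee some box contains ≥ r objects we need more than (r − 1) · k objects total. Threshold: n = (r − 1) · k + 1. With r = 46 and k = 22: n = 45 · 22 + 1 = 990 + 1 = 991. For n = 990 = 45 · 22, we can put exactly 45 objects in every box, avoiding 46 in any single one — so 991 is tight.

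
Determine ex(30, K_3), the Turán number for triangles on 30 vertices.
ex(30, K_3) = ⌊30^2/4⌋ = 225

Mantel (1907): a triangle-free graph on n vertices has at most ⌊n^2/4⌋ edges, with equality for the complete bipartite graph K_{⌊n/2⌋, ⌈n/2⌉}. For n = 30: ⌊30^2/4⌋ = ⌊900/4⌋ = 225. The extremal graph is K_{15, 15}, which has 15·15 = 225 edges.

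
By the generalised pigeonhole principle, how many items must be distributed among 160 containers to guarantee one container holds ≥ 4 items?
n = (4 − 1)·160 + 1 = 481

By the generalised pigeonhole principle, to guarantee some box contains ≥ r objects we need more than (r − 1) · k objects total. Threshold: n = (r − 1) · k + 1. With r = 4 and k = 160: n = 3 · 160 + 1 = 480 + 1 = 481. For n = 480 = 3 · 160, we can put exactly 3 objects in every box, avoiding 4 in any single one — so 481 is tight.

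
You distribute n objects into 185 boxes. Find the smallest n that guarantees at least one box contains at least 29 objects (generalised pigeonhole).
n = (29 − 1)·185 + 1 = 5181

By the generalised pigeonhole principle, to guarantee some box contains ≥ r objects we need more than (r − 1) · k objects total. Threshold: n = (r − 1) · k + 1. With r = 29 and k = 185: n = 28 · 185 + 1 = 5180 + 1 = 5181. For n = 5180 = 28 · 185, we can put exactly 28 objects in every box, avoiding 29 in any single one — so 5181 is tight.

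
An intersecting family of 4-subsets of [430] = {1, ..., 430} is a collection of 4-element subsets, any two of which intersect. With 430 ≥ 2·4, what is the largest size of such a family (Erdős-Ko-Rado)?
max |F| = C(429, 3) = 13067054

The Erdős-Ko-Rado theorem states: for n ≥ 2k, an intersecting family of k-subsets of an n-element set has size at most C(n − 1, k − 1), with equality for 'star' families {A ⊆ [n] : |A| = k, i ∈ A} (fix an element i). For n = 430, k = 4: C(429, 3) = 13067054.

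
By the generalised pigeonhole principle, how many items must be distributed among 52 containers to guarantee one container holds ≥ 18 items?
n = (18 − 1)·52 + 1 = 885

By the generalised pigeonhole principle, to guarantee some box contains ≥ r objects we need more than (r − 1) · k objects total. Threshold: n = (r − 1) · k + 1. With r = 18 and k = 52: n = 17 · 52 + 1 = 884 + 1 = 885. For n = 884 = 17 · 52, we can put exactly 17 objects in every box, avoiding 18 in any single one — so 885 is tight.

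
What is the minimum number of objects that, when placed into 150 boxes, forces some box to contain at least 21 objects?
n = (21 − 1)·150 + 1 = 3001

By the generalised pigeonhole principle, to guarantee some box contains ≥ r objects we need more than (r − 1) · k objects total. Threshold: n = (r − 1) · k + 1. With r = 21 and k = 150: n = 20 · 150 + 1 = 3000 + 1 = 3001. For n = 3000 = 20 · 150, we can put exactly 20 objects in every box, avoiding 21 in any single one — so 3001 is tight.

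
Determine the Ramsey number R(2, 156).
R(2, 156) = 156

R(2, k) = k for all k ≥ 2: in a 2-colouring of K_k, either some edge is red (a red K_2) or all edges are blue (a blue K_k). And K_{155} coloured all-blue has no blue K_156, so R(2, 156) > 155. Hence R(2, 156) = 156.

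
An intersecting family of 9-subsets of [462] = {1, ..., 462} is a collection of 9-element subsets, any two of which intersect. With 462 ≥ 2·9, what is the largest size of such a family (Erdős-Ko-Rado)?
max |F| = C(461, 8) = 47595368039098815

The Erdős-Ko-Rado theorem states: for n ≥ 2k, an intersecting family of k-subsets of an n-element set has size at most C(n − 1, k − 1), with equality for 'star' families {A ⊆ [n] : |A| = k, i ∈ A} (fix an element i). For n = 462, k = 9: C(461, 8) = 47595368039098815.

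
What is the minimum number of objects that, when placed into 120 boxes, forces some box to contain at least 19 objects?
n = (19 − 1)·120 + 1 = 2161

By the generalised pigeonhole principle, to guarantee some box contains ≥ r objects we need more than (r − 1) · k objects total. Threshold: n = (r − 1) · k + 1. With r = 19 and k = 120: n = 18 · 120 + 1 = 2160 + 1 = 2161. For n = 2160 = 18 · 120, we can put exactly 18 objects in every box, avoiding 19 in any single one — so 2161 is tight.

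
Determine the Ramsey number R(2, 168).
R(2, 168) = 168

R(2, k) = k for all k ≥ 2: in a 2-colouring of K_k, either some edge is red (a red K_2) or all edges are blue (a blue K_k). And K_{167} coloured all-blue has no blue K_168, so R(2, 168) > 167. Hence R(2, 168) = 168.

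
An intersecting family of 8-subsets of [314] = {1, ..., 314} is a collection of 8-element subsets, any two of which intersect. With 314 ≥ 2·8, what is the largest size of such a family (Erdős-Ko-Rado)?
max |F| = C(313, 7) = 54580567809196

Erdős-Ko-Rado (1961): when n ≥ 2k, max |F| = C(n−1, k−1). The bound is attained by the star {A : i ∈ A} for any fixed i ∈ [n]. Here C(314−1, 8−1) = C(313, 7) = 54580567809196.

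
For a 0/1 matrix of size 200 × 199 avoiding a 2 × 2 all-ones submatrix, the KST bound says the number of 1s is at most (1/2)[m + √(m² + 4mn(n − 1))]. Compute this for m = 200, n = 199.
z(200, 199; 2, 2) ≤ (1/2)[200 + √(200² + 4·200·199·198)] = (1/2)[200 + √31561600] = 2908.9856

Kővári–Sós–Turán: let r_1, ..., r_200 be the row sums and z = Σ r_i the total number of 1s. Each pair of columns can share at most one row with both entries 1 (else a 2×2 all-ones block appears), so Σ_i C(r_i, 2) ≤ C(199, 2) = 19701. By convexity Σ_i C(r_i, 2) ≥ 200·C(z/200, 2) = z(z − 200)/(2·200), giving z² − 200z − 200·199·198 ≤ 0 and hence z ≤ (1/2)[200 + √(40000 + 4·7880400)] = (1/2)[200 + √31561600] ≈ (1/2)(200 + 5617.9712) = 2908.9856.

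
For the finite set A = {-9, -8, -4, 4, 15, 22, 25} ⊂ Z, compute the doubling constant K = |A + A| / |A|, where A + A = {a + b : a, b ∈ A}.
K = |A + A| / |A| = 28/7 = 4

Enumerate A + A = {a + b : a, b ∈ A}. With |A| = 7, there are |A|^2 = 49 ordered sum pairs; collecting distinct values, A + A = {-18, -17, -16, -13, -12, -8, -5, -4, 0, 6, 7, 8, 11, 13, 14, 16, 17, 18, 19, 21, 26, 29, 30, 37, 40, 44, 47, 50}, so |A + A| = 28. Thus K = 28/7 = 4. For comparison, the minimum possible |A + A| over all 7-element sets is 2·7 − 1 = 13 (so min K = 13/7), attained only by arithmetic progressions.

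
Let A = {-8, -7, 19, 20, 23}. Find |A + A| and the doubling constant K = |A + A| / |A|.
K = |A + A| / |A| = 14/5

Enumerate A + A = {a + b : a, b ∈ A}. With |A| = 5, there are |A|^2 = 25 ordered sum pairs; collecting distinct values, A + A = {-16, -15, -14, 11, 12, 13, 15, 16, 38, 39, 40, 42, 43, 46}, so |A + A| = 14. Thus K = 14/5. For comparison, the minimum possible |A + A| over all 5-element sets is 2·5 − 1 = 9 (so min K = 9/5), attained only by arithmetic progressions.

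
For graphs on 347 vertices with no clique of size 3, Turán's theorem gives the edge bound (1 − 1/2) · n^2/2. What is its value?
Turán density bound = (1/2) · 347^2/2 = 120409/4 ≈ 30102.25

Turán's theorem: ex(n, K_{r+1}) is achieved by the complete r-partite Turán graph T(n, r) with parts as balanced as possible, and is at most (1 − 1/r) · n^2/2. For r = 2, n = 347: the density bound is (1/2) · 120409/2 = 120409/4 ≈ 30102.25. The integer-valued extremum is e(T(347, 2)) = 30102, which is strictly less than the density bound 120409/4 since 2 ∤ 347 (the parts of T(347, 2) cannot all be equal).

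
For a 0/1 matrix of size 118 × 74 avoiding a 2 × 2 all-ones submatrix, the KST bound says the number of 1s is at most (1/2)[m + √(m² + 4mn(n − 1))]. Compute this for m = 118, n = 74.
z(118, 74; 2, 2) ≤ (1/2)[118 + √(118² + 4·118·74·73)] = (1/2)[118 + √2563668] = 859.5729

Kővári–Sós–Turán: let r_1, ..., r_118 be the row sums and z = Σ r_i the total number of 1s. Each pair of columns can share at most one row with both entries 1 (else a 2×2 all-ones block appears), so Σ_i C(r_i, 2) ≤ C(74, 2) = 2701. By convexity Σ_i C(r_i, 2) ≥ 118·C(z/118, 2) = z(z − 118)/(2·118), giving z² − 118z − 118·74·73 ≤ 0 and hence z ≤ (1/2)[118 + √(13924 + 4·637436)] = (1/2)[118 + √2563668] ≈ (1/2)(118 + 1601.1458) = 859.5729.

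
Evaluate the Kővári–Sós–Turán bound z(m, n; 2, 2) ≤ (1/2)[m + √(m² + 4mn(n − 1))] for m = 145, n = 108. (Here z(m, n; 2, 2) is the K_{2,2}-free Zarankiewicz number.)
z(145, 108; 2, 2) ≤ (1/2)[145 + √(145² + 4·145·108·107)] = (1/2)[145 + √6723505] = 1368.9861

Kővári–Sós–Turán: let r_1, ..., r_145 be the row sums and z = Σ r_i the total number of 1s. Each pair of columns can share at most one row with both entries 1 (else a 2×2 all-ones block appears), so Σ_i C(r_i, 2) ≤ C(108, 2) = 5778. By convexity Σ_i C(r_i, 2) ≥ 145·C(z/145, 2) = z(z − 145)/(2·145), giving z² − 145z − 145·108·107 ≤ 0 and hence z ≤ (1/2)[145 + √(21025 + 4·1675620)] = (1/2)[145 + √6723505] ≈ (1/2)(145 + 2592.9722) = 1368.9861.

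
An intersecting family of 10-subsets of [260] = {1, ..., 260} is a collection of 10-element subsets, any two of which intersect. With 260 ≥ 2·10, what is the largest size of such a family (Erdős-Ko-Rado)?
max |F| = C(259, 9) = 12557355990278176

Erdős-Ko-Rado (1961): when n ≥ 2k, max |F| = C(n−1, k−1). The bound is attained by the star {A : i ∈ A} for any fixed i ∈ [n]. Here C(260−1, 10−1) = C(259, 9) = 12557355990278176.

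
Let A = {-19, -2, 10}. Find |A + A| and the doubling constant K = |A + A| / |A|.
K = |A + A| / |A| = 6/3 = 2

Enumerate A + A = {a + b : a, b ∈ A}. With |A| = 3, there are |A|^2 = 9 ordered sum pairs; collecting distinct values, A + A = {-38, -21, -9, -4, 8, 20}, so |A + A| = 6. Thus K = 6/3 = 2. For comparison, the minimum possible |A + A| over all 3-element sets is 2·3 − 1 = 5 (so min K = 5/3), attained only by arithmetic progressions.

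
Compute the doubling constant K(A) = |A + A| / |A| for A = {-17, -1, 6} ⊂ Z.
K = |A + A| / |A| = 6/3 = 2

Enumerate A + A = {a + b : a, b ∈ A}. With |A| = 3, there are |A|^2 = 9 ordered sum pairs; collecting distinct values, A + A = {-34, -18, -11, -2, 5, 12}, so |A + A| = 6. Thus K = 6/3 = 2. For comparison, the minimum possible |A + A| over all 3-element sets is 2·3 − 1 = 5 (so min K = 5/3), attained only by arithmetic progressions.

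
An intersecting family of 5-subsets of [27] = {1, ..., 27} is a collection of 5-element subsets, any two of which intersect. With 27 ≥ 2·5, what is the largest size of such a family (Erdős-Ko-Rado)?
max |F| = C(26, 4) = 14950

Erdős-Ko-Rado (1961): when n ≥ 2k, max |F| = C(n−1, k−1). The bound is attained by the star {A : i ∈ A} for any fixed i ∈ [n]. Here C(27−1, 5−1) = C(26, 4) = 14950.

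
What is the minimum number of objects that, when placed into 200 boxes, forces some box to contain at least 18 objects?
n = (18 − 1)·200 + 1 = 3401

By the generalised pigeonhole principle, to guarantee some box contains ≥ r objects we need more than (r − 1) · k objects total. Threshold: n = (r − 1) · k + 1. With r = 18 and k = 200: n = 17 · 200 + 1 = 3400 + 1 = 3401. For n = 3400 = 17 · 200, we can put exactly 17 objects in every box, avoiding 18 in any single one — so 3401 is tight.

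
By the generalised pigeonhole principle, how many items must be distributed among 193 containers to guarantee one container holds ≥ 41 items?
n = (41 − 1)·193 + 1 = 7721

By the generalised pigeonhole principle, to guarantee some box contains ≥ r objects we need more than (r − 1) · k objects total. Threshold: n = (r − 1) · k + 1. With r = 41 and k = 193: n = 40 · 193 + 1 = 7720 + 1 = 7721. For n = 7720 = 40 · 193, we can put exactly 40 objects in every box, avoiding 41 in any single one — so 7721 is tight.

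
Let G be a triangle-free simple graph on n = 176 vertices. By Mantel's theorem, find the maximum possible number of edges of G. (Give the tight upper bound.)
ex(176, K_3) = ⌊176^2/4⌋ = 7744

Mantel (1907): a triangle-free graph on n vertices has at most ⌊n^2/4⌋ edges, with equality for the complete bipartite graph K_{⌊n/2⌋, ⌈n/2⌉}. For n = 176: ⌊176^2/4⌋ = ⌊30976/4⌋ = 7744. The extremal graph is K_{88, 88}, which has 88·88 = 7744 edges.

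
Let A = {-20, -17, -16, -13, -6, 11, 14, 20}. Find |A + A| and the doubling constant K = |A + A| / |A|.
K = |A + A| / |A| = 32/8 = 4

Enumerate A + A = {a + b : a, b ∈ A}. With |A| = 8, there are |A|^2 = 64 ordered sum pairs; collecting distinct values, A + A = {-40, -37, -36, -34, -33, -32, -30, -29, -26, -23, -22, -19, -12, -9, -6, -5, -3, -2, 0, 1, 3, 4, 5, 7, 8, 14, 22, 25, 28, 31, 34, 40}, so |A + A| = 32. Thus K = 32/8 = 4. For comparison, the minimum possible |A + A| over all 8-element sets is 2·8 − 1 = 15 (so min K = 15/8), attained only by arithmetic progressions.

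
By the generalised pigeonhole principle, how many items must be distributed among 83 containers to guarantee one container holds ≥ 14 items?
n = (14 − 1)·83 + 1 = 1080

By the generalised pigeonhole principle, to guarantee some box contains ≥ r objects we need more than (r − 1) · k objects total. Threshold: n = (r − 1) · k + 1. With r = 14 and k = 83: n = 13 · 83 + 1 = 1079 + 1 = 1080. For n = 1079 = 13 · 83, we can put exactly 13 objects in every box, avoiding 14 in any single one — so 1080 is tight.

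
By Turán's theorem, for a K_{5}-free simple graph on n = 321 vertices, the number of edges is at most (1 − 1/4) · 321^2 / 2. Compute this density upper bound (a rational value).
Turán density bound = (3/4) · 321^2/2 = 309123/8 ≈ 38640.375

Turán's theorem: ex(n, K_{r+1}) is achieved by the complete r-partite Turán graph T(n, r) with parts as balanced as possible, and is at most (1 − 1/r) · n^2/2. For r = 4, n = 321: the density bound is (3/4) · 103041/2 = 309123/8 ≈ 38640.375. The integer-valued extremum is e(T(321, 4)) = 38640, which is strictly less than the density bound 309123/8 since 4 ∤ 321 (the parts of T(321, 4) cannot all be equal).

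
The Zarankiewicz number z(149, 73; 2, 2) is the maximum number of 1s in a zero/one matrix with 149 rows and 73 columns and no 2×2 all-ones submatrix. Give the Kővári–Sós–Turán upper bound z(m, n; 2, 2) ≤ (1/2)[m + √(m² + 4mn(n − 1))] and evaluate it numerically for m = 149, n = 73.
z(149, 73; 2, 2) ≤ (1/2)[149 + √(149² + 4·149·73·72)] = (1/2)[149 + √3154777] = 962.5846

Kővári–Sós–Turán: let r_1, ..., r_149 be the row sums and z = Σ r_i the total number of 1s. Each pair of columns can share at most one row with both entries 1 (else a 2×2 all-ones block appears), so Σ_i C(r_i, 2) ≤ C(73, 2) = 2628. By convexity Σ_i C(r_i, 2) ≥ 149·C(z/149, 2) = z(z − 149)/(2·149), giving z² − 149z − 149·73·72 ≤ 0 and hence z ≤ (1/2)[149 + √(22201 + 4·783144)] = (1/2)[149 + √3154777] ≈ (1/2)(149 + 1776.1692) = 962.5846.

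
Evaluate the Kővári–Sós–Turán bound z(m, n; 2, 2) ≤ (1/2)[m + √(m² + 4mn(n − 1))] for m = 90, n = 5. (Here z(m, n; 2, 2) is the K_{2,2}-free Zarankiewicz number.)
z(90, 5; 2, 2) ≤ (1/2)[90 + √(90² + 4·90·5·4)] = (1/2)[90 + √15300] = 106.8466

Kővári–Sós–Turán: let r_1, ..., r_90 be the row sums and z = Σ r_i the total number of 1s. Each pair of columns can share at most one row with both entries 1 (else a 2×2 all-ones block appears), so Σ_i C(r_i, 2) ≤ C(5, 2) = 10. By convexity Σ_i C(r_i, 2) ≥ 90·C(z/90, 2) = z(z − 90)/(2·90), giving z² − 90z − 90·5·4 ≤ 0 and hence z ≤ (1/2)[90 + √(8100 + 4·1800)] = (1/2)[90 + √15300] ≈ (1/2)(90 + 123.6932) = 106.8466.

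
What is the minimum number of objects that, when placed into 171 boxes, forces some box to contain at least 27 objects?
n = (27 − 1)·171 + 1 = 4447

By the generalised pigeonhole principle, to guarantee some box contains ≥ r objects we need more than (r − 1) · k objects total. Threshold: n = (r − 1) · k + 1. With r = 27 and k = 171: n = 26 · 171 + 1 = 4446 + 1 = 4447. For n = 4446 = 26 · 171, we can put exactly 26 objects in every box, avoiding 27 in any single one — so 4447 is tight.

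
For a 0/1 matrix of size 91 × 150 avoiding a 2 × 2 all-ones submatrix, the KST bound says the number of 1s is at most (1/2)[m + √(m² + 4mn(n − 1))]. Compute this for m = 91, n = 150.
z(91, 150; 2, 2) ≤ (1/2)[91 + √(91² + 4·91·150·149)] = (1/2)[91 + √8143681] = 1472.3568

Kővári–Sós–Turán: let r_1, ..., r_91 be the row sums and z = Σ r_i the total number of 1s. Each pair of columns can share at most one row with both entries 1 (else a 2×2 all-ones block appears), so Σ_i C(r_i, 2) ≤ C(150, 2) = 11175. By convexity Σ_i C(r_i, 2) ≥ 91·C(z/91, 2) = z(z − 91)/(2·91), giving z² − 91z − 91·150·149 ≤ 0 and hence z ≤ (1/2)[91 + √(8281 + 4·2033850)] = (1/2)[91 + √8143681] ≈ (1/2)(91 + 2853.7135) = 1472.3568.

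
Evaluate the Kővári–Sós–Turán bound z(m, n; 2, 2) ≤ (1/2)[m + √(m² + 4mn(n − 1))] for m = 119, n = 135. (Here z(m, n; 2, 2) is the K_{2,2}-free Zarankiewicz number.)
z(119, 135; 2, 2) ≤ (1/2)[119 + √(119² + 4·119·135·134)] = (1/2)[119 + √8625001] = 1527.9176

Kővári–Sós–Turán: let r_1, ..., r_119 be the row sums and z = Σ r_i the total number of 1s. Each pair of columns can share at most one row with both entries 1 (else a 2×2 all-ones block appears), so Σ_i C(r_i, 2) ≤ C(135, 2) = 9045. By convexity Σ_i C(r_i, 2) ≥ 119·C(z/119, 2) = z(z − 119)/(2·119), giving z² − 119z − 119·135·134 ≤ 0 and hence z ≤ (1/2)[119 + √(14161 + 4·2152710)] = (1/2)[119 + √8625001] ≈ (1/2)(119 + 2936.8352) = 1527.9176.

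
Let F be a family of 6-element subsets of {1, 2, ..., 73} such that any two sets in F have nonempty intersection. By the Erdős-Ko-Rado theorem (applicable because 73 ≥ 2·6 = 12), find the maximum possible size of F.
max |F| = C(72, 5) = 13991544

The Erdős-Ko-Rado theorem states: for n ≥ 2k, an intersecting family of k-subsets of an n-element set has size at most C(n − 1, k − 1), with equality for 'star' families {A ⊆ [n] : |A| = k, i ∈ A} (fix an element i). For n = 73, k = 6: C(72, 5) = 13991544.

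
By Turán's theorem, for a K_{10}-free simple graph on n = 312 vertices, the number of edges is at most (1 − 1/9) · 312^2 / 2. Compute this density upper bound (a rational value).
Turán density bound = (8/9) · 312^2/2 = 43264

Turán's theorem: ex(n, K_{r+1}) is achieved by the complete r-partite Turán graph T(n, r) with parts as balanced as possible, and is at most (1 − 1/r) · n^2/2. For r = 9, n = 312: the density bound is (8/9) · 97344/2 = 43264. The integer-valued extremum is e(T(312, 9)) = 43263, which is strictly less than the density bound 43264 since 9 ∤ 312 (the parts of T(312, 9) cannot all be equal).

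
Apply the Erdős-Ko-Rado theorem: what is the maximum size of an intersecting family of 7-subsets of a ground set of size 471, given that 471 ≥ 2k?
max |F| = C(470, 6) = 14499058677285

The Erdős-Ko-Rado theorem states: for n ≥ 2k, an intersecting family of k-subsets of an n-element set has size at most C(n − 1, k − 1), with equality for 'star' families {A ⊆ [n] : |A| = k, i ∈ A} (fix an element i). For n = 471, k = 7: C(470, 6) = 14499058677285.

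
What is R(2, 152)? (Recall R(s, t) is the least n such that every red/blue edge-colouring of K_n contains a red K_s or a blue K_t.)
R(2, 152) = 152

R(2, k) = k for all k ≥ 2: in a 2-colouring of K_k, either some edge is red (a red K_2) or all edges are blue (a blue K_k). And K_{151} coloured all-blue has no blue K_152, so R(2, 152) > 151. Hence R(2, 152) = 152.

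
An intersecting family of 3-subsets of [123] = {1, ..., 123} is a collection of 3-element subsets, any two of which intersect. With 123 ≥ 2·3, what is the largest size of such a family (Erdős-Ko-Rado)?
max |F| = C(122, 2) = 7381

The Erdős-Ko-Rado theorem states: for n ≥ 2k, an intersecting family of k-subsets of an n-element set has size at most C(n − 1, k − 1), with equality for 'star' families {A ⊆ [n] : |A| = k, i ∈ A} (fix an element i). For n = 123, k = 3: C(122, 2) = 7381.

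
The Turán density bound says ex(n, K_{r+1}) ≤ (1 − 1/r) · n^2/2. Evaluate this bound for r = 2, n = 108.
Turán density bound = (1/2) · 108^2/2 = 2916

Turán's theorem: ex(n, K_{r+1}) is achieved by the complete r-partite Turán graph T(n, r) with parts as balanced as possible, and is at most (1 − 1/r) · n^2/2. For r = 2, n = 108: the density bound is (1/2) · 11664/2 = 2916. Since 2 ∣ 108, the Turán graph T(108, 2) has parts of equal size 54, and its edge count e(T(108, 2)) = 2916 attains the density bound exactly.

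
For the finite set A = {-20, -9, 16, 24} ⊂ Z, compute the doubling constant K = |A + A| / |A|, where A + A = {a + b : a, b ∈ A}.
K = |A + A| / |A| = 10/4 = 5/2

Enumerate A + A = {a + b : a, b ∈ A}. With |A| = 4, there are |A|^2 = 16 ordered sum pairs; collecting distinct values, A + A = {-40, -29, -18, -4, 4, 7, 15, 32, 40, 48}, so |A + A| = 10. Thus K = 10/4 = 5/2. For comparison, the minimum possible |A + A| over all 4-element sets is 2·4 − 1 = 7 (so min K = 7/4), attained only by arithmetic progressions.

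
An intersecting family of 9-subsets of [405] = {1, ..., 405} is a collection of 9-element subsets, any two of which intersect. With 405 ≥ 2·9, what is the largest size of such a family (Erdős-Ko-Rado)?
max |F| = C(404, 8) = 16415071523485570

The Erdős-Ko-Rado theorem states: for n ≥ 2k, an intersecting family of k-subsets of an n-element set has size at most C(n − 1, k − 1), with equality for 'star' families {A ⊆ [n] : |A| = k, i ∈ A} (fix an element i). For n = 405, k = 9: C(404, 8) = 16415071523485570.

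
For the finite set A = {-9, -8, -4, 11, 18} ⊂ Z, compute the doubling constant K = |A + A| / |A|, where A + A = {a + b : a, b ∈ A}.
K = |A + A| / |A| = 15/5 = 3

Enumerate A + A = {a + b : a, b ∈ A}. With |A| = 5, there are |A|^2 = 25 ordered sum pairs; collecting distinct values, A + A = {-18, -17, -16, -13, -12, -8, 2, 3, 7, 9, 10, 14, 22, 29, 36}, so |A + A| = 15. Thus K = 15/5 = 3. For comparison, the minimum possible |A + A| over all 5-element sets is 2·5 − 1 = 9 (so min K = 9/5), attained only by arithmetic progressions.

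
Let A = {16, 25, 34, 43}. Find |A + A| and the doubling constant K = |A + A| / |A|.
K = |A + A| / |A| = 7/4

Enumerate A + A = {a + b : a, b ∈ A}. With |A| = 4, there are |A|^2 = 16 ordered sum pairs; collecting distinct values, A + A = {32, 41, 50, 59, 68, 77, 86}, so |A + A| = 7. Thus K = 7/4. Here |A + A| = 2|A| − 1 = 7, the minimum possible — so K = 7/4 is minimal, which holds iff A is an arithmetic progression.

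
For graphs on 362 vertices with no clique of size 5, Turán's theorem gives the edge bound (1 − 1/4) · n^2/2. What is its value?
Turán density bound = (3/4) · 362^2/2 = 98283/2 ≈ 49141.5

Turán's theorem: ex(n, K_{r+1}) is achieved by the complete r-partite Turán graph T(n, r) with parts as balanced as possible, and is at most (1 − 1/r) · n^2/2. For r = 4, n = 362: the density bound is (3/4) · 131044/2 = 98283/2 ≈ 49141.5. The integer-valued extremum is e(T(362, 4)) = 49141, which is strictly less than the density bound 98283/2 since 4 ∤ 362 (the parts of T(362, 4) cannot all be equal).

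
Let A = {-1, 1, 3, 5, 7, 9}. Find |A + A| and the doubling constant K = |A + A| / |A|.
K = |A + A| / |A| = 11/6

Enumerate A + A = {a + b : a, b ∈ A}. With |A| = 6, there are |A|^2 = 36 ordered sum pairs; collecting distinct values, A + A = {-2, 0, 2, 4, 6, 8, 10, 12, 14, 16, 18}, so |A + A| = 11. Thus K = 11/6. Here |A + A| = 2|A| − 1 = 11, the minimum possible — so K = 11/6 is minimal, which holds iff A is an arithmetic progression.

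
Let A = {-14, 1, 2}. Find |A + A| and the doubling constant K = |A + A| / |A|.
K = |A + A| / |A| = 6/3 = 2

Enumerate A + A = {a + b : a, b ∈ A}. With |A| = 3, there are |A|^2 = 9 ordered sum pairs; collecting distinct values, A + A = {-28, -13, -12, 2, 3, 4}, so |A + A| = 6. Thus K = 6/3 = 2. For comparison, the minimum possible |A + A| over all 3-element sets is 2·3 − 1 = 5 (so min K = 5/3), attained only by arithmetic progressions.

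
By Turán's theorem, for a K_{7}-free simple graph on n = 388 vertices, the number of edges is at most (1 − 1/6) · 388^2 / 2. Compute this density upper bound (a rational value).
Turán density bound = (5/6) · 388^2/2 = 188180/3 ≈ 62726.6667

Turán's theorem: ex(n, K_{r+1}) is achieved by the complete r-partite Turán graph T(n, r) with parts as balanced as possible, and is at most (1 − 1/r) · n^2/2. For r = 6, n = 388: the density bound is (5/6) · 150544/2 = 188180/3 ≈ 62726.6667. The integer-valued extremum is e(T(388, 6)) = 62726, which is strictly less than the density bound 188180/3 since 6 ∤ 388 (the parts of T(388, 6) cannot all be equal).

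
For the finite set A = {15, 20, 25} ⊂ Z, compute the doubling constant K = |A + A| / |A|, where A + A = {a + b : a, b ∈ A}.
K = |A + A| / |A| = 5/3

Enumerate A + A = {a + b : a, b ∈ A}. With |A| = 3, there are |A|^2 = 9 ordered sum pairs; collecting distinct values, A + A = {30, 35, 40, 45, 50}, so |A + A| = 5. Thus K = 5/3. Here |A + A| = 2|A| − 1 = 5, the minimum possible — so K = 5/3 is minimal, which holds iff A is an arithmetic progression.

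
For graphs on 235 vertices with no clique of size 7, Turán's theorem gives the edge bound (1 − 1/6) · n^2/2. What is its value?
Turán density bound = (5/6) · 235^2/2 = 276125/12 ≈ 23010.4167

Turán's theorem: ex(n, K_{r+1}) is achieved by the complete r-partite Turán graph T(n, r) with parts as balanced as possible, and is at most (1 − 1/r) · n^2/2. For r = 6, n = 235: the density bound is (5/6) · 55225/2 = 276125/12 ≈ 23010.4167. The integer-valued extremum is e(T(235, 6)) = 23010, which is strictly less than the density bound 276125/12 since 6 ∤ 235 (the parts of T(235, 6) cannot all be equal).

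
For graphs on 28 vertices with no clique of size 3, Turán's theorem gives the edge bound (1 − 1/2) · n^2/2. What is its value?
Turán density bound = (1/2) · 28^2/2 = 196

Turán's theorem: ex(n, K_{r+1}) is achieved by the complete r-partite Turán graph T(n, r) with parts as balanced as possible, and is at most (1 − 1/r) · n^2/2. For r = 2, n = 28: the density bound is (1/2) · 784/2 = 196. Since 2 ∣ 28, the Turán graph T(28, 2) has parts of equal size 14, and its edge count e(T(28, 2)) = 196 attains the density bound exactly.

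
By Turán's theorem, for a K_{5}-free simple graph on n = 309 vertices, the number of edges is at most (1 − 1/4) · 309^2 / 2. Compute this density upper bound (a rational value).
Turán density bound = (3/4) · 309^2/2 = 286443/8 ≈ 35805.375

Turán's theorem: ex(n, K_{r+1}) is achieved by the complete r-partite Turán graph T(n, r) with parts as balanced as possible, and is at most (1 − 1/r) · n^2/2. For r = 4, n = 309: the density bound is (3/4) · 95481/2 = 286443/8 ≈ 35805.375. The integer-valued extremum is e(T(309, 4)) = 35805, which is strictly less than the density bound 286443/8 since 4 ∤ 309 (the parts of T(309, 4) cannot all be equal).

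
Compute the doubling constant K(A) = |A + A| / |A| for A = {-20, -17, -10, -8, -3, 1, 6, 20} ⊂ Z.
K = |A + A| / |A| = 30/8 = 15/4

Enumerate A + A = {a + b : a, b ∈ A}. With |A| = 8, there are |A|^2 = 64 ordered sum pairs; collecting distinct values, A + A = {-40, -37, -34, -30, -28, -27, -25, -23, -20, -19, -18, -16, -14, -13, -11, -9, -7, -6, -4, -2, 0, 2, 3, 7, 10, 12, 17, 21, 26, 40}, so |A + A| = 30. Thus K = 30/8 = 15/4. For comparison, the minimum possible |A + A| over all 8-element sets is 2·8 − 1 = 15 (so min K = 15/8), attained only by arithmetic progressions.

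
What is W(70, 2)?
W(70, 2) = 70 + 1 = 71

A 2-term AP is any pair of integers, so a monochromatic 2-AP exists iff some colour is used at least twice. With 70 colours, the colouring i ↦ i on {1, ..., 70} uses each colour once, avoiding any monochromatic pair, so W(70, 2) > 70. For {1, ..., 71}, pigeonhole forces two integers of the same colour, which form a monochromatic 2-AP. Hence W(70, 2) = 71.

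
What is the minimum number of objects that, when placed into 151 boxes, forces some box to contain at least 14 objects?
n = (14 − 1)·151 + 1 = 1964

By the generalised pigeonhole principle, to guarantee some box contains ≥ r objects we need more than (r − 1) · k objects total. Threshold: n = (r − 1) · k + 1. With r = 14 and k = 151: n = 13 · 151 + 1 = 1963 + 1 = 1964. For n = 1963 = 13 · 151, we can put exactly 13 objects in every box, avoiding 14 in any single one — so 1964 is tight.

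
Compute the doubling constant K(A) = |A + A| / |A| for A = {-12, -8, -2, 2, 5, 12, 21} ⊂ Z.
K = |A + A| / |A| = 24/7

Enumerate A + A = {a + b : a, b ∈ A}. With |A| = 7, there are |A|^2 = 49 ordered sum pairs; collecting distinct values, A + A = {-24, -20, -16, -14, -10, -7, -6, -4, -3, 0, 3, 4, 7, 9, 10, 13, 14, 17, 19, 23, 24, 26, 33, 42}, so |A + A| = 24. Thus K = 24/7. For comparison, the minimum possible |A + A| over all 7-element sets is 2·7 − 1 = 13 (so min K = 13/7), attained only by arithmetic progressions.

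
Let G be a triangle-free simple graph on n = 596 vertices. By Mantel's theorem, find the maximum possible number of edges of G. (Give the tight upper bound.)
ex(596, K_3) = ⌊596^2/4⌋ = 88804

Mantel (1907): a triangle-free graph on n vertices has at most ⌊n^2/4⌋ edges, with equality for the complete bipartite graph K_{⌊n/2⌋, ⌈n/2⌉}. For n = 596: ⌊596^2/4⌋ = ⌊355216/4⌋ = 88804. The extremal graph is K_{298, 298}, which has 298·298 = 88804 edges.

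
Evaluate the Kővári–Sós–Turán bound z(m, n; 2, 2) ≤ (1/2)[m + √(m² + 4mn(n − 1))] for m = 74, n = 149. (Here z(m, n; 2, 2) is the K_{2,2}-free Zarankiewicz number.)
z(74, 149; 2, 2) ≤ (1/2)[74 + √(74² + 4·74·149·148)] = (1/2)[74 + √6532868] = 1314.9738

Kővári–Sós–Turán: let r_1, ..., r_74 be the row sums and z = Σ r_i the total number of 1s. Each pair of columns can share at most one row with both entries 1 (else a 2×2 all-ones block appears), so Σ_i C(r_i, 2) ≤ C(149, 2) = 11026. By convexity Σ_i C(r_i, 2) ≥ 74·C(z/74, 2) = z(z − 74)/(2·74), giving z² − 74z − 74·149·148 ≤ 0 and hence z ≤ (1/2)[74 + √(5476 + 4·1631848)] = (1/2)[74 + √6532868] ≈ (1/2)(74 + 2555.9476) = 1314.9738.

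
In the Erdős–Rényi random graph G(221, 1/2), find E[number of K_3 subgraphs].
E[# K_3] = C(221, 3) · (1/2)^C(3, 2) = 1774630 / 2^3 = 887315/4 = 221828.75

For each 3-subset S of vertices (there are C(221, 3) = 1774630 such S), let X_S = 1 if S induces a K_3 (all C(3, 2) = 3 edges present). Then P(X_S = 1) = (1/2)^3 = 1/8. By linearity of expectation, E[# K_3] = C(221, 3) · (1/2)^3 = 1774630 / 8 = 887315/4 = 221828.75.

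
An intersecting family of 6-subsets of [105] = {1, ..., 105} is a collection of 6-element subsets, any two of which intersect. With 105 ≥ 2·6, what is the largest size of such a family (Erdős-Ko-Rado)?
max |F| = C(104, 5) = 91962520

Erdős-Ko-Rado (1961): when n ≥ 2k, max |F| = C(n−1, k−1). The bound is attained by the star {A : i ∈ A} for any fixed i ∈ [n]. Here C(105−1, 6−1) = C(104, 5) = 91962520.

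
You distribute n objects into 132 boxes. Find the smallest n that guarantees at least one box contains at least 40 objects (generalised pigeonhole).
n = (40 − 1)·132 + 1 = 5149

By the generalised pigeonhole principle, to guarantee some box contains ≥ r objects we need more than (r − 1) · k objects total. Threshold: n = (r − 1) · k + 1. With r = 40 and k = 132: n = 39 · 132 + 1 = 5148 + 1 = 5149. For n = 5148 = 39 · 132, we can put exactly 39 objects in every box, avoiding 40 in any single one — so 5149 is tight.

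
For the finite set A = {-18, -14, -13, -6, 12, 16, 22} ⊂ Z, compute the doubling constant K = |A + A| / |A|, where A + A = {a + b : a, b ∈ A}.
K = |A + A| / |A| = 27/7

Enumerate A + A = {a + b : a, b ∈ A}. With |A| = 7, there are |A|^2 = 49 ordered sum pairs; collecting distinct values, A + A = {-36, -32, -31, -28, -27, -26, -24, -20, -19, -12, -6, -2, -1, 2, 3, 4, 6, 8, 9, 10, 16, 24, 28, 32, 34, 38, 44}, so |A + A| = 27. Thus K = 27/7. For comparison, the minimum possible |A + A| over all 7-element sets is 2·7 − 1 = 13 (so min K = 13/7), attained only by arithmetic progressions.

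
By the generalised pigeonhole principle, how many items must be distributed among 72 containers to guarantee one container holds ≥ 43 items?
n = (43 − 1)·72 + 1 = 3025

By the generalised pigeonhole principle, to guarantee some box contains ≥ r objects we need more than (r − 1) · k objects total. Threshold: n = (r − 1) · k + 1. With r = 43 and k = 72: n = 42 · 72 + 1 = 3024 + 1 = 3025. For n = 3024 = 42 · 72, we can put exactly 42 objects in every box, avoiding 43 in any single one — so 3025 is tight.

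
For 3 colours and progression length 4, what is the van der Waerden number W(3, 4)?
W(3, 4) = 293

W(3, 4) = 293. The lower bound W(3, 4) > 292 comes from an explicit good 3-colouring of [1, 292]; the upper bound W(3, 4) ≤ 293 was verified by exhaustive search over 3-colourings of [1, 293].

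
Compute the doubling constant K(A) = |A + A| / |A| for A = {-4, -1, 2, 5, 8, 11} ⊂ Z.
K = |A + A| / |A| = 11/6

Enumerate A + A = {a + b : a, b ∈ A}. With |A| = 6, there are |A|^2 = 36 ordered sum pairs; collecting distinct values, A + A = {-8, -5, -2, 1, 4, 7, 10, 13, 16, 19, 22}, so |A + A| = 11. Thus K = 11/6. Here |A + A| = 2|A| − 1 = 11, the minimum possible — so K = 11/6 is minimal, which holds iff A is an arithmetic progression.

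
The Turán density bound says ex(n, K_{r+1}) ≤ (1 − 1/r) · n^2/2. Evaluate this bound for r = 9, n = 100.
Turán density bound = (8/9) · 100^2/2 = 40000/9 ≈ 4444.4444

Turán's theorem: ex(n, K_{r+1}) is achieved by the complete r-partite Turán graph T(n, r) with parts as balanced as possible, and is at most (1 − 1/r) · n^2/2. For r = 9, n = 100: the density bound is (8/9) · 10000/2 = 40000/9 ≈ 4444.4444. The integer-valued extremum is e(T(100, 9)) = 4444, which is strictly less than the density bound 40000/9 since 9 ∤ 100 (the parts of T(100, 9) cannot all be equal).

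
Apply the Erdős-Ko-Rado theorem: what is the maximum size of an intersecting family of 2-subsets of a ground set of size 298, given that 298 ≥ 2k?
max |F| = C(297, 1) = 297

Erdős-Ko-Rado (1961): when n ≥ 2k, max |F| = C(n−1, k−1). The bound is attained by the star {A : i ∈ A} for any fixed i ∈ [n]. Here C(298−1, 2−1) = C(297, 1) = 297.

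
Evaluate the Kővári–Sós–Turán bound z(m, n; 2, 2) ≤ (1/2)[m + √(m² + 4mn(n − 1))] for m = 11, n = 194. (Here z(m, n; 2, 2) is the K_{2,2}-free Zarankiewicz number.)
z(11, 194; 2, 2) ≤ (1/2)[11 + √(11² + 4·11·194·193)] = (1/2)[11 + √1647569] = 647.2883

Kővári–Sós–Turán: let r_1, ..., r_11 be the row sums and z = Σ r_i the total number of 1s. Each pair of columns can share at most one row with both entries 1 (else a 2×2 all-ones block appears), so Σ_i C(r_i, 2) ≤ C(194, 2) = 18721. By convexity Σ_i C(r_i, 2) ≥ 11·C(z/11, 2) = z(z − 11)/(2·11), giving z² − 11z − 11·194·193 ≤ 0 and hence z ≤ (1/2)[11 + √(121 + 4·411862)] = (1/2)[11 + √1647569] ≈ (1/2)(11 + 1283.5766) = 647.2883.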